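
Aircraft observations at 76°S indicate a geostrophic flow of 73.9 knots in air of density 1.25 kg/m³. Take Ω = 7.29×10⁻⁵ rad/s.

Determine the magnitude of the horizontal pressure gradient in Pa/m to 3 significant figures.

6.72×10⁻³ Pa/m

Coriolis parameter at 76°S:
f = 2Ω sin φ = 2 × 7.29×10⁻⁵ × sin 76° = 1.41×10⁻⁴ s⁻¹
Wind speed in SI: 73.9 knots = 38.0 m/s
Geostrophic balance rearranged: |∂P/∂n| = f ρ V_g
|∂P/∂n| = 1.41×10⁻⁴ × 1.25 × 38.0 = 6.72×10⁻³ Pa/m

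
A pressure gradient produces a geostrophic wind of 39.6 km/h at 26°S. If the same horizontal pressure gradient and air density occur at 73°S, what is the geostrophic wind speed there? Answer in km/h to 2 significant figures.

18 km/h

With the same pressure gradient and density, V_g ∝ 1/f ∝ 1/sin φ.
V₂ = V₁ · sin φ₁ / sin φ₂ = 39.6 × sin 26° / sin 73°
V₂ = 39.6 × 0.4384/0.9563 = 18 km/h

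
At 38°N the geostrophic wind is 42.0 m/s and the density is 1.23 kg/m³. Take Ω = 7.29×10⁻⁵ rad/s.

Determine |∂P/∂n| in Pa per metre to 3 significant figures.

4.64×10⁻³ Pa/m

Coriolis parameter at 38°N:
f = 2Ω sin φ = 2 × 7.29×10⁻⁵ × sin 38° = 8.98×10⁻⁵ s⁻¹
Geostrophic balance rearranged: |∂P/∂n| = f ρ V_g
|∂P/∂n| = 8.98×10⁻⁵ × 1.23 × 42.0 = 4.64×10⁻³ Pa/m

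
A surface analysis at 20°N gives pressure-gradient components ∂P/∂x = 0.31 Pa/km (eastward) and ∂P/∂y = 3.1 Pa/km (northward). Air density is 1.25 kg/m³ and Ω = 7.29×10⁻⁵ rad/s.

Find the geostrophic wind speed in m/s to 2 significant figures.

50 m/s

Coriolis parameter at 20°N:
f = 2Ω sin φ = 2 × 7.29×10⁻⁵ × sin 20° = 4.99×10⁻⁵ s⁻¹
Component geostrophic relations (x east, y north):
u_g = −(1/(fρ)) ∂P/∂y,  v_g = (1/(fρ)) ∂P/∂x
u_g = −(3.1×10⁻³)/(4.99×10⁻⁵ × 1.25) = −49.7 m/s;  v_g = (0.31×10⁻³)/(4.99×10⁻⁵ × 1.25) = 4.97 m/s
|V_g| = √(u_g² + v_g²) = 50.0 m/s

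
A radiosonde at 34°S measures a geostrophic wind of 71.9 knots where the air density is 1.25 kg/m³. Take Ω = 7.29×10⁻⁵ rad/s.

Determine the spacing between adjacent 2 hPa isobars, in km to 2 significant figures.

Coriolis parameter at 34°S:
f = 2Ω sin φ = 2 × 7.29×10⁻⁵ × sin 34° = 8.15×10⁻⁵ s⁻¹
Wind speed in SI: 71.9 knots = 37.0 m/s
Geostrophic balance rearranged: |∂P/∂n| = f ρ V_g
|∂P/∂n| = 8.15×10⁻⁵ × 1.25 × 37.0 = 3.77×10⁻³ Pa/m
Isobar spacing: Δn = ΔP/|∂P/∂n| = 200 Pa / 3.77×10⁻³ Pa/m = 53056 m ≈ 53 km

53 km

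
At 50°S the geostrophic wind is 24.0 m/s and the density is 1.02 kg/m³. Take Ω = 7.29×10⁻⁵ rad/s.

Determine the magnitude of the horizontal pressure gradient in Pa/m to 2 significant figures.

Coriolis parameter at 50°S:
f = 2Ω sin φ = 2 × 7.29×10⁻⁵ × sin 50° = 1.12×10⁻⁴ s⁻¹
Geostrophic balance rearranged: |∂P/∂n| = f ρ V_g
|∂P/∂n| = 1.12×10⁻⁴ × 1.02 × 24.0 = 2.73×10⁻³ Pa/m

2.7×10⁻³ Pa/m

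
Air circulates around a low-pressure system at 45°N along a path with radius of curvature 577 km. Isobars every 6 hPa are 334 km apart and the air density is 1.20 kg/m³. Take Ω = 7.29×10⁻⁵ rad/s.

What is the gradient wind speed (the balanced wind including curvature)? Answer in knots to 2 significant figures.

23 knots

Coriolis parameter at 45°N:
f = 2Ω sin φ = 2 × 7.29×10⁻⁵ × sin 45° = 1.03×10⁻⁴ s⁻¹
Pressure gradient: |∂P/∂n| = 600 Pa / 334000 m = 1.80×10⁻³ Pa/m
Geostrophic speed: V_g = |∂P/∂n|/(fρ) = 1.80×10⁻³/(1.03×10⁻⁴ × 1.20) = 14.5 m/s
Around a low, centrifugal force acts outward with Coriolis, so pressure-gradient force balances both:
(1/ρ)|∂P/∂n| = fV + V²/R  →  V² + fR·V − fR·V_g = 0
With fR = 1.03×10⁻⁴ × 577×10³ m = 59.5 m/s:
V = [−fR + √((fR)² + 4 fR V_g)]/2 = [−59.5 + √(59.5² + 4×59.5×14.5)]/2 = 12.1 m/s
Subgeostrophic (V < V_g = 14.5 m/s), as expected around a low.
Converting: 12.1 m/s × 1.944 = 23 knots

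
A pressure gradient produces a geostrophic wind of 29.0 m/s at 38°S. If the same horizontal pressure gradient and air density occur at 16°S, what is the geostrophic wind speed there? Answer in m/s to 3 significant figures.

With the same pressure gradient and density, V_g ∝ 1/f ∝ 1/sin φ.
V₂ = V₁ · sin φ₁ / sin φ₂ = 29.0 × sin 38° / sin 16°
V₂ = 29.0 × 0.6157/0.2756 = 64.8 m/s

64.8 m/s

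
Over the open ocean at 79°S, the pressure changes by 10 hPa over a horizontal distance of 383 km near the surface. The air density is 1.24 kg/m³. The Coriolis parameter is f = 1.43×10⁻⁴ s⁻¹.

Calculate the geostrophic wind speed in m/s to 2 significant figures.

Pressure gradient: |∂P/∂n| = 1000 Pa / 383000 m = 2.61×10⁻³ Pa/m
Geostrophic balance (pressure-gradient force = Coriolis force):
V_g = (1/(fρ)) |∂P/∂n| = 2.61×10⁻³ / (1.43×10⁻⁴ × 1.24) = 14.7 m/s

15 m/s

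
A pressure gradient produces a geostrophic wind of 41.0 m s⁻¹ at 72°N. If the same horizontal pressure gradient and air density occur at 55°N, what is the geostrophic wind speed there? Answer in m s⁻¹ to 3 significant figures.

With the same pressure gradient and density, V_g ∝ 1/f ∝ 1/sin φ.
V₂ = V₁ · sin φ₁ / sin φ₂ = 41.0 × sin 72° / sin 55°
V₂ = 41.0 × 0.9511/0.8192 = 47.6 m s⁻¹

47.6 m s⁻¹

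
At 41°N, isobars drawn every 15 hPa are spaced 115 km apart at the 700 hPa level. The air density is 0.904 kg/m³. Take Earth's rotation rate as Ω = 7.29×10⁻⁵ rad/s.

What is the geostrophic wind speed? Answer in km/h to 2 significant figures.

Coriolis parameter at 41°N:
f = 2Ω sin φ = 2 × 7.29×10⁻⁵ × sin 41° = 9.57×10⁻⁵ s⁻¹
Pressure gradient: |∂P/∂n| = 1500 Pa / 115000 m = 1.30×10⁻² Pa/m
Geostrophic balance (pressure-gradient force = Coriolis force):
V_g = (1/(fρ)) |∂P/∂n| = 1.30×10⁻² / (9.57×10⁻⁵ × 0.904) = 151 m/s
Converting: 151 m/s × 3.6 = 540 km/h

540 km/h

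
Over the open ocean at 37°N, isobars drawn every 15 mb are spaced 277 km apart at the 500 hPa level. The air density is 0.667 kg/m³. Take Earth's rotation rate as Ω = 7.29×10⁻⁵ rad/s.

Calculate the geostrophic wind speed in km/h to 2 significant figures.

Coriolis parameter at 37°N:
f = 2Ω sin φ = 2 × 7.29×10⁻⁵ × sin 37° = 8.77×10⁻⁵ s⁻¹
Pressure gradient: |∂P/∂n| = 1500 Pa / 277000 m = 5.42×10⁻³ Pa/m
Geostrophic balance (pressure-gradient force = Coriolis force):
V_g = (1/(fρ)) |∂P/∂n| = 5.42×10⁻³ / (8.77×10⁻⁵ × 0.667) = 92.5 m/s
Converting: 92.5 m/s × 3.6 = 330 km/h

330 km/h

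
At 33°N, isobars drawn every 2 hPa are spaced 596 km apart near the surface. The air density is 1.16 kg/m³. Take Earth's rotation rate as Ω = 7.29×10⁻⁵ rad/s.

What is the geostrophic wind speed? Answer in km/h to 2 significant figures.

Coriolis parameter at 33°N:
f = 2Ω sin φ = 2 × 7.29×10⁻⁵ × sin 33° = 7.94×10⁻⁵ s⁻¹
Pressure gradient: |∂P/∂n| = 200 Pa / 596000 m = 3.36×10⁻⁴ Pa/m
Geostrophic balance (pressure-gradient force = Coriolis force):
V_g = (1/(fρ)) |∂P/∂n| = 3.36×10⁻⁴ / (7.94×10⁻⁵ × 1.16) = 3.64 m/s
Converting: 3.64 m/s × 3.6 = 13 km/h

13 km/h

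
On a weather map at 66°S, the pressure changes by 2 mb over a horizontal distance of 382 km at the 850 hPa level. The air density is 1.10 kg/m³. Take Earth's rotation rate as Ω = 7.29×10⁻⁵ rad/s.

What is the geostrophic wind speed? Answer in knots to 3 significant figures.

6.95 knots

Coriolis parameter at 66°S:
f = 2Ω sin φ = 2 × 7.29×10⁻⁵ × sin 66° = 1.33×10⁻⁴ s⁻¹
Pressure gradient: |∂P/∂n| = 200 Pa / 382000 m = 5.24×10⁻⁴ Pa/m
Geostrophic balance (pressure-gradient force = Coriolis force):
V_g = (1/(fρ)) |∂P/∂n| = 5.24×10⁻⁴ / (1.33×10⁻⁴ × 1.10) = 3.57 m/s
Converting: 3.57 m/s × 1.944 = 6.95 knots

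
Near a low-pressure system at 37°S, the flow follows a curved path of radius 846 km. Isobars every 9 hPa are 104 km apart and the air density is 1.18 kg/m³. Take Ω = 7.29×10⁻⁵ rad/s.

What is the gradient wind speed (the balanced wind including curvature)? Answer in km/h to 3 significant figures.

180 km/h

Coriolis parameter at 37°S:
f = 2Ω sin φ = 2 × 7.29×10⁻⁵ × sin 37° = 8.77×10⁻⁵ s⁻¹
Pressure gradient: |∂P/∂n| = 900 Pa / 104000 m = 8.65×10⁻³ Pa/m
Geostrophic speed: V_g = |∂P/∂n|/(fρ) = 8.65×10⁻³/(8.77×10⁻⁵ × 1.18) = 83.6 m/s
Around a low, centrifugal force acts outward with Coriolis, so pressure-gradient force balances both:
(1/ρ)|∂P/∂n| = fV + V²/R  →  V² + fR·V − fR·V_g = 0
With fR = 8.77×10⁻⁵ × 846×10³ m = 74.2 m/s:
V = [−fR + √((fR)² + 4 fR V_g)]/2 = [−74.2 + √(74.2² + 4×74.2×83.6)]/2 = 50 m/s
Subgeostrophic (V < V_g = 83.6 m/s), as expected around a low.
Converting: 50 m/s × 3.6 = 180 km/h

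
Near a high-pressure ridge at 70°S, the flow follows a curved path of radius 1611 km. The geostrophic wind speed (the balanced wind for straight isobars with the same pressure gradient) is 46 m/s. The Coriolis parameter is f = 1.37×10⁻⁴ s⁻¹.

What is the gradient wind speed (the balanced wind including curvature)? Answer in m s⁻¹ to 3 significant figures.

Around a high, pressure-gradient force acts outward with centrifugal, so Coriolis balances both:
fV = (1/ρ)|∂P/∂n| + V²/R  →  V² − fR·V + fR·V_g = 0
With fR = 1.37×10⁻⁴ × 1611×10³ m = 221 m/s:
V = [fR − √((fR)² − 4 fR V_g)]/2 = [221 − √(221² − 4×221×46)]/2 = 65.3 m/s
Supergeostrophic (V > V_g = 46 m/s), as expected around a high.

65.3 m s⁻¹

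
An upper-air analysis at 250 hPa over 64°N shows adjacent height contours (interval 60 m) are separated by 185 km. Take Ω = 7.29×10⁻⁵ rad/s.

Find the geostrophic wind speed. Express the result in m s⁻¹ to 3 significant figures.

24.3 m s⁻¹

Coriolis parameter at 64°N:
f = 2Ω sin φ = 2 × 7.29×10⁻⁵ × sin 64° = 1.31×10⁻⁴ s⁻¹
Height gradient: |∂Z/∂n| = 60 m / 185000 m = 3.24×10⁻⁴
On a pressure surface, geostrophic balance gives V_g = (g/f)|∂Z/∂n|:
V_g = 9.81 × 3.24×10⁻⁴ / 1.31×10⁻⁴ = 24.3 m/s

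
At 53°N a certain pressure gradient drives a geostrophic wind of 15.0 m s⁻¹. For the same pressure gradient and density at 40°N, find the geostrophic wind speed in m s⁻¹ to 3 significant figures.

18.6 m s⁻¹

With the same pressure gradient and density, V_g ∝ 1/f ∝ 1/sin φ.
V₂ = V₁ · sin φ₁ / sin φ₂ = 15.0 × sin 53° / sin 40°
V₂ = 15.0 × 0.7986/0.6428 = 18.6 m s⁻¹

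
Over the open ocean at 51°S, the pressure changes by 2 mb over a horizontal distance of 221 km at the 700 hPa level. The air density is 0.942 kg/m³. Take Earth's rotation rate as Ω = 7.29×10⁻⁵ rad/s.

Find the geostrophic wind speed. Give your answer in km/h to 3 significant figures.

Coriolis parameter at 51°S:
f = 2Ω sin φ = 2 × 7.29×10⁻⁵ × sin 51° = 1.13×10⁻⁴ s⁻¹
Pressure gradient: |∂P/∂n| = 200 Pa / 221000 m = 9.05×10⁻⁴ Pa/m
Geostrophic balance (pressure-gradient force = Coriolis force):
V_g = (1/(fρ)) |∂P/∂n| = 9.05×10⁻⁴ / (1.13×10⁻⁴ × 0.942) = 8.48 m/s
Converting: 8.48 m/s × 3.6 = 30.5 km/h

30.5 km/h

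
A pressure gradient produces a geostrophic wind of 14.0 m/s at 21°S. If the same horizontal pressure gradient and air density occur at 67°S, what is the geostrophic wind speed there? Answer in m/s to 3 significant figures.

With the same pressure gradient and density, V_g ∝ 1/f ∝ 1/sin φ.
V₂ = V₁ · sin φ₁ / sin φ₂ = 14.0 × sin 21° / sin 67°
V₂ = 14.0 × 0.3584/0.9205 = 5.45 m/s

5.45 m/s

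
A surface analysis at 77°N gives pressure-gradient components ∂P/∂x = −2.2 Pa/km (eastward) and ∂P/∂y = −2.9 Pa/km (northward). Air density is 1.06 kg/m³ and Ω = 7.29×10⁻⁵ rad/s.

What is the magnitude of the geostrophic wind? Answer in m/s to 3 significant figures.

24.2 m/s

Coriolis parameter at 77°N:
f = 2Ω sin φ = 2 × 7.29×10⁻⁵ × sin 77° = 1.42×10⁻⁴ s⁻¹
Component geostrophic relations (x east, y north):
u_g = −(1/(fρ)) ∂P/∂y,  v_g = (1/(fρ)) ∂P/∂x
u_g = −(−2.9×10⁻³)/(1.42×10⁻⁴ × 1.06) = 19.3 m/s;  v_g = (−2.2×10⁻³)/(1.42×10⁻⁴ × 1.06) = −14.6 m/s
|V_g| = √(u_g² + v_g²) = 24.2 m/s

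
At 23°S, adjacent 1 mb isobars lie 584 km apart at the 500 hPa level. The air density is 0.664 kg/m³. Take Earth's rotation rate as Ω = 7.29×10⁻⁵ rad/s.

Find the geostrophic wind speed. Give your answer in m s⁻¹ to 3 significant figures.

4.53 m s⁻¹

Coriolis parameter at 23°S:
f = 2Ω sin φ = 2 × 7.29×10⁻⁵ × sin 23° = 5.70×10⁻⁵ s⁻¹
Pressure gradient: |∂P/∂n| = 100 Pa / 584000 m = 1.71×10⁻⁴ Pa/m
Geostrophic balance (pressure-gradient force = Coriolis force):
V_g = (1/(fρ)) |∂P/∂n| = 1.71×10⁻⁴ / (5.70×10⁻⁵ × 0.664) = 4.53 m/s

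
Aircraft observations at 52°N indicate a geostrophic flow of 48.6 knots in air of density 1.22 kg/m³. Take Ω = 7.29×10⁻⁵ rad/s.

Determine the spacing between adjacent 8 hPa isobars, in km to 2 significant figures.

230 km

Coriolis parameter at 52°N:
f = 2Ω sin φ = 2 × 7.29×10⁻⁵ × sin 52° = 1.15×10⁻⁴ s⁻¹
Wind speed in SI: 48.6 knots = 25.0 m/s
Geostrophic balance rearranged: |∂P/∂n| = f ρ V_g
|∂P/∂n| = 1.15×10⁻⁴ × 1.22 × 25.0 = 3.50×10⁻³ Pa/m
Isobar spacing: Δn = ΔP/|∂P/∂n| = 800 Pa / 3.50×10⁻³ Pa/m = 228279 m ≈ 230 km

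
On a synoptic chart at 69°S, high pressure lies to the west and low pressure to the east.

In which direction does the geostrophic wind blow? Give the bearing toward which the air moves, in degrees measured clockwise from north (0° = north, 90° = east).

000°

The pressure-gradient force points toward the east (bearing 090°).
Geostrophic balance: in the Southern Hemisphere the Coriolis force deflects motion to the left, so the geostrophic wind blows 90° to the left of the pressure-gradient force (low pressure on the right).
Rotating 090° by 90° counterclockwise gives 000° — the wind blows toward the north.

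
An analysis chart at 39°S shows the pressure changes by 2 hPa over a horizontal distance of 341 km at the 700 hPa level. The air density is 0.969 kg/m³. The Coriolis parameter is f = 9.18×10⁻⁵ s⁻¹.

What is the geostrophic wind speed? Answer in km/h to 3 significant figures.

Pressure gradient: |∂P/∂n| = 200 Pa / 341000 m = 5.87×10⁻⁴ Pa/m
Geostrophic balance (pressure-gradient force = Coriolis force):
V_g = (1/(fρ)) |∂P/∂n| = 5.87×10⁻⁴ / (9.18×10⁻⁵ × 0.969) = 6.59 m/s
Converting: 6.59 m/s × 3.6 = 23.7 km/h

23.7 km/h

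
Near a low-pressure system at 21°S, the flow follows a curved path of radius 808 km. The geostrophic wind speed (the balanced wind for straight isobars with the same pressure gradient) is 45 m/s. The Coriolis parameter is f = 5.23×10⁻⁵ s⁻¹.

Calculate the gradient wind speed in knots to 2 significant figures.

53 knots

Around a low, centrifugal force acts outward with Coriolis, so pressure-gradient force balances both:
(1/ρ)|∂P/∂n| = fV + V²/R  →  V² + fR·V − fR·V_g = 0
With fR = 5.23×10⁻⁵ × 808×10³ m = 42.3 m/s:
V = [−fR + √((fR)² + 4 fR V_g)]/2 = [−42.3 + √(42.3² + 4×42.3×45)]/2 = 27.3 m/s
Subgeostrophic (V < V_g = 45 m/s), as expected around a low.
Converting: 27.3 m/s × 1.944 = 53 knots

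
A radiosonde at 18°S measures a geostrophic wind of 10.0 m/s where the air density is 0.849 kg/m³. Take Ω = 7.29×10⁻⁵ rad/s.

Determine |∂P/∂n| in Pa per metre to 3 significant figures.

3.83×10⁻⁴ Pa/m

Coriolis parameter at 18°S:
f = 2Ω sin φ = 2 × 7.29×10⁻⁵ × sin 18° = 4.51×10⁻⁵ s⁻¹
Geostrophic balance rearranged: |∂P/∂n| = f ρ V_g
|∂P/∂n| = 4.51×10⁻⁵ × 0.849 × 10.0 = 3.83×10⁻⁴ Pa/m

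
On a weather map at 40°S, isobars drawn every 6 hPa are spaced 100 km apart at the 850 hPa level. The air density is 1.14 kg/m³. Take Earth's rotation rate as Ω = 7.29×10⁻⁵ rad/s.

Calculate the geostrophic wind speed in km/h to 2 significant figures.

Coriolis parameter at 40°S:
f = 2Ω sin φ = 2 × 7.29×10⁻⁵ × sin 40° = 9.37×10⁻⁵ s⁻¹
Pressure gradient: |∂P/∂n| = 600 Pa / 100000 m = 6.00×10⁻³ Pa/m
Geostrophic balance (pressure-gradient force = Coriolis force):
V_g = (1/(fρ)) |∂P/∂n| = 6.00×10⁻³ / (9.37×10⁻⁵ × 1.14) = 56.2 m/s
Converting: 56.2 m/s × 3.6 = 200 km/h

200 km/h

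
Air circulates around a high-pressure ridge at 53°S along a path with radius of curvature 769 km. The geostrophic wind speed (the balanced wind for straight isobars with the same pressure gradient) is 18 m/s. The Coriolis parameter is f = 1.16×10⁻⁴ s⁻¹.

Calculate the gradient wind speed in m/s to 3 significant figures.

Around a high, pressure-gradient force acts outward with centrifugal, so Coriolis balances both:
fV = (1/ρ)|∂P/∂n| + V²/R  →  V² − fR·V + fR·V_g = 0
With fR = 1.16×10⁻⁴ × 769×10³ m = 89.2 m/s:
V = [fR − √((fR)² − 4 fR V_g)]/2 = [89.2 − √(89.2² − 4×89.2×18)]/2 = 25 m/s
Supergeostrophic (V > V_g = 18 m/s), as expected around a high.

25.0 m/s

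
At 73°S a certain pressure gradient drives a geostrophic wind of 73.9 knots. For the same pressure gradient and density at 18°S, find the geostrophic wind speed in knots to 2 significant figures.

230 knots

With the same pressure gradient and density, V_g ∝ 1/f ∝ 1/sin φ.
V₂ = V₁ · sin φ₁ / sin φ₂ = 73.9 × sin 73° / sin 18°
V₂ = 73.9 × 0.9563/0.3090 = 230 knots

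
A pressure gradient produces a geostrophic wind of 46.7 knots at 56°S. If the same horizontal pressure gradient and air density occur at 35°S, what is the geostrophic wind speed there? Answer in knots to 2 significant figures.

67 knots

With the same pressure gradient and density, V_g ∝ 1/f ∝ 1/sin φ.
V₂ = V₁ · sin φ₁ / sin φ₂ = 46.7 × sin 56° / sin 35°
V₂ = 46.7 × 0.8290/0.5736 = 67 knots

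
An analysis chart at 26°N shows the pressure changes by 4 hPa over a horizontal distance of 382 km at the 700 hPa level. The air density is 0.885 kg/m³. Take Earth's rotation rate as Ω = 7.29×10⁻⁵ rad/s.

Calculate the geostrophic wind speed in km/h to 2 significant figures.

67 km/h

Coriolis parameter at 26°N:
f = 2Ω sin φ = 2 × 7.29×10⁻⁵ × sin 26° = 6.39×10⁻⁵ s⁻¹
Pressure gradient: |∂P/∂n| = 400 Pa / 382000 m = 1.05×10⁻³ Pa/m
Geostrophic balance (pressure-gradient force = Coriolis force):
V_g = (1/(fρ)) |∂P/∂n| = 1.05×10⁻³ / (6.39×10⁻⁵ × 0.885) = 18.5 m/s
Converting: 18.5 m/s × 3.6 = 67 km/h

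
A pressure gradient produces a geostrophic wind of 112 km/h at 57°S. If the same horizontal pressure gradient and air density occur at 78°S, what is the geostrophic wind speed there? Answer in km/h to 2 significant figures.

With the same pressure gradient and density, V_g ∝ 1/f ∝ 1/sin φ.
V₂ = V₁ · sin φ₁ / sin φ₂ = 112 × sin 57° / sin 78°
V₂ = 112 × 0.8387/0.9781 = 96 km/h

96 km/h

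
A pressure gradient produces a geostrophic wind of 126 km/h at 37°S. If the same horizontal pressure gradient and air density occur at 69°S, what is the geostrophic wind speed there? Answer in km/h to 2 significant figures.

81 km/h

With the same pressure gradient and density, V_g ∝ 1/f ∝ 1/sin φ.
V₂ = V₁ · sin φ₁ / sin φ₂ = 126 × sin 37° / sin 69°
V₂ = 126 × 0.6018/0.9336 = 81 km/h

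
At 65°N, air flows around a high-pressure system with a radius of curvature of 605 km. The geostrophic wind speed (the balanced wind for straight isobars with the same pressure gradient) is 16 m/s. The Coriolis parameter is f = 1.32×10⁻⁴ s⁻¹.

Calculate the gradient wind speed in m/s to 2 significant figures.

22 m/s

Around a high, pressure-gradient force acts outward with centrifugal, so Coriolis balances both:
fV = (1/ρ)|∂P/∂n| + V²/R  →  V² − fR·V + fR·V_g = 0
With fR = 1.32×10⁻⁴ × 605×10³ m = 79.9 m/s:
V = [fR − √((fR)² − 4 fR V_g)]/2 = [79.9 − √(79.9² − 4×79.9×16)]/2 = 22.1 m/s
Supergeostrophic (V > V_g = 16 m/s), as expected around a high.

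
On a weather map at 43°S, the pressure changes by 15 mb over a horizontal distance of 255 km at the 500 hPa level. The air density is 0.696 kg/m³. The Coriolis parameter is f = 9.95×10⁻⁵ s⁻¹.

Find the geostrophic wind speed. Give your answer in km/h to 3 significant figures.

306 km/h

Pressure gradient: |∂P/∂n| = 1500 Pa / 255000 m = 5.88×10⁻³ Pa/m
Geostrophic balance (pressure-gradient force = Coriolis force):
V_g = (1/(fρ)) |∂P/∂n| = 5.88×10⁻³ / (9.95×10⁻⁵ × 0.696) = 84.9 m/s
Converting: 84.9 m/s × 3.6 = 306 km/h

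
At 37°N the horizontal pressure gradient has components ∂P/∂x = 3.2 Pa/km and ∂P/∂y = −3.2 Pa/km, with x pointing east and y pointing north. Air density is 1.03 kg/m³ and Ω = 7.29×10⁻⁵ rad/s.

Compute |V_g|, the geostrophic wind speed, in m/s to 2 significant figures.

50 m/s

Coriolis parameter at 37°N:
f = 2Ω sin φ = 2 × 7.29×10⁻⁵ × sin 37° = 8.77×10⁻⁵ s⁻¹
Component geostrophic relations (x east, y north):
u_g = −(1/(fρ)) ∂P/∂y,  v_g = (1/(fρ)) ∂P/∂x
u_g = −(−3.2×10⁻³)/(8.77×10⁻⁵ × 1.03) = 35.4 m/s;  v_g = (3.2×10⁻³)/(8.77×10⁻⁵ × 1.03) = 35.4 m/s
|V_g| = √(u_g² + v_g²) = 50.1 m/s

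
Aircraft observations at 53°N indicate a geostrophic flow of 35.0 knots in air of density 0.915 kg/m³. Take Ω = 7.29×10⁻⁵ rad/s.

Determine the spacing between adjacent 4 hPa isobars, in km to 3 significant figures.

Coriolis parameter at 53°N:
f = 2Ω sin φ = 2 × 7.29×10⁻⁵ × sin 53° = 1.16×10⁻⁴ s⁻¹
Wind speed in SI: 35.0 knots = 18.0 m/s
Geostrophic balance rearranged: |∂P/∂n| = f ρ V_g
|∂P/∂n| = 1.16×10⁻⁴ × 0.915 × 18.0 = 1.92×10⁻³ Pa/m
Isobar spacing: Δn = ΔP/|∂P/∂n| = 400 Pa / 1.92×10⁻³ Pa/m = 208510 m ≈ 209 km

209 km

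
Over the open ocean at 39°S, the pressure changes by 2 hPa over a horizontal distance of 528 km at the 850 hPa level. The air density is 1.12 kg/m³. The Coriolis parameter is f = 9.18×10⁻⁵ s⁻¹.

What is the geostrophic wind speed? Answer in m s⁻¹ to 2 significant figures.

3.7 m s⁻¹

Pressure gradient: |∂P/∂n| = 200 Pa / 528000 m = 3.79×10⁻⁴ Pa/m
Geostrophic balance (pressure-gradient force = Coriolis force):
V_g = (1/(fρ)) |∂P/∂n| = 3.79×10⁻⁴ / (9.18×10⁻⁵ × 1.12) = 3.68 m/s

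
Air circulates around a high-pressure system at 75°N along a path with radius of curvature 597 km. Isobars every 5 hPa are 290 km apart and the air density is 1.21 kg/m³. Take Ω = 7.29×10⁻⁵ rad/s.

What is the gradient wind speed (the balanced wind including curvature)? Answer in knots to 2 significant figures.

Coriolis parameter at 75°N:
f = 2Ω sin φ = 2 × 7.29×10⁻⁵ × sin 75° = 1.41×10⁻⁴ s⁻¹
Pressure gradient: |∂P/∂n| = 500 Pa / 290000 m = 1.72×10⁻³ Pa/m
Geostrophic speed: V_g = |∂P/∂n|/(fρ) = 1.72×10⁻³/(1.41×10⁻⁴ × 1.21) = 10.1 m/s
Around a high, pressure-gradient force acts outward with centrifugal, so Coriolis balances both:
fV = (1/ρ)|∂P/∂n| + V²/R  →  V² − fR·V + fR·V_g = 0
With fR = 1.41×10⁻⁴ × 597×10³ m = 84.1 m/s:
V = [fR − √((fR)² − 4 fR V_g)]/2 = [84.1 − √(84.1² − 4×84.1×10.1)]/2 = 11.8 m/s
Supergeostrophic (V > V_g = 10.1 m/s), as expected around a high.
Converting: 11.8 m/s × 1.944 = 23 knots

23 knots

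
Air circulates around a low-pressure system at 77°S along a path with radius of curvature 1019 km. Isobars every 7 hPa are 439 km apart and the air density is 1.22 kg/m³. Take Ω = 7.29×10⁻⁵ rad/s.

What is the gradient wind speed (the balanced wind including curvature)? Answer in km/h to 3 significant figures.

31.2 km/h

Coriolis parameter at 77°S:
f = 2Ω sin φ = 2 × 7.29×10⁻⁵ × sin 77° = 1.42×10⁻⁴ s⁻¹
Pressure gradient: |∂P/∂n| = 700 Pa / 439000 m = 1.59×10⁻³ Pa/m
Geostrophic speed: V_g = |∂P/∂n|/(fρ) = 1.59×10⁻³/(1.42×10⁻⁴ × 1.22) = 9.20 m/s
Around a low, centrifugal force acts outward with Coriolis, so pressure-gradient force balances both:
(1/ρ)|∂P/∂n| = fV + V²/R  →  V² + fR·V − fR·V_g = 0
With fR = 1.42×10⁻⁴ × 1019×10³ m = 145 m/s:
V = [−fR + √((fR)² + 4 fR V_g)]/2 = [−145 + √(145² + 4×145×9.2)]/2 = 8.68 m/s
Subgeostrophic (V < V_g = 9.2 m/s), as expected around a low.
Converting: 8.68 m/s × 3.6 = 31.2 km/h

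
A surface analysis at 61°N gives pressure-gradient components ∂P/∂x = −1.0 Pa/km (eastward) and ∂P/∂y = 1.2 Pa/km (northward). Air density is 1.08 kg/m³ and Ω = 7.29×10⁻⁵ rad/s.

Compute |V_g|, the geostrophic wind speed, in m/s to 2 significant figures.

Coriolis parameter at 61°N:
f = 2Ω sin φ = 2 × 7.29×10⁻⁵ × sin 61° = 1.28×10⁻⁴ s⁻¹
Component geostrophic relations (x east, y north):
u_g = −(1/(fρ)) ∂P/∂y,  v_g = (1/(fρ)) ∂P/∂x
u_g = −(1.2×10⁻³)/(1.28×10⁻⁴ × 1.08) = −8.71 m/s;  v_g = (−1.0×10⁻³)/(1.28×10⁻⁴ × 1.08) = −7.26 m/s
|V_g| = √(u_g² + v_g²) = 11.3 m/s

11 m/s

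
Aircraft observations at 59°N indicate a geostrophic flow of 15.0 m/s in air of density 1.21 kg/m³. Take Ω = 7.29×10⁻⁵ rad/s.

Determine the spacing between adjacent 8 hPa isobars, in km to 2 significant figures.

350 km

Coriolis parameter at 59°N:
f = 2Ω sin φ = 2 × 7.29×10⁻⁵ × sin 59° = 1.25×10⁻⁴ s⁻¹
Geostrophic balance rearranged: |∂P/∂n| = f ρ V_g
|∂P/∂n| = 1.25×10⁻⁴ × 1.21 × 15.0 = 2.27×10⁻³ Pa/m
Isobar spacing: Δn = ΔP/|∂P/∂n| = 800 Pa / 2.27×10⁻³ Pa/m = 352688 m ≈ 350 km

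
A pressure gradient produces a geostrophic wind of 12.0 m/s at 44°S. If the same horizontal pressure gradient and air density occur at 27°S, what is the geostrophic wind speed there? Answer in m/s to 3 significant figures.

18.4 m/s

With the same pressure gradient and density, V_g ∝ 1/f ∝ 1/sin φ.
V₂ = V₁ · sin φ₁ / sin φ₂ = 12.0 × sin 44° / sin 27°
V₂ = 12.0 × 0.6947/0.4540 = 18.4 m/s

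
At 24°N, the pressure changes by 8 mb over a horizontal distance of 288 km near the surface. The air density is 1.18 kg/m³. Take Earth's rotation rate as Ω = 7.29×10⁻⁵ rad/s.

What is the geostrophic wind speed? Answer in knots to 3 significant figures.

Coriolis parameter at 24°N:
f = 2Ω sin φ = 2 × 7.29×10⁻⁵ × sin 24° = 5.93×10⁻⁵ s⁻¹
Pressure gradient: |∂P/∂n| = 800 Pa / 288000 m = 2.78×10⁻³ Pa/m
Geostrophic balance (pressure-gradient force = Coriolis force):
V_g = (1/(fρ)) |∂P/∂n| = 2.78×10⁻³ / (5.93×10⁻⁵ × 1.18) = 39.7 m/s
Converting: 39.7 m/s × 1.944 = 77.2 knots

77.2 knots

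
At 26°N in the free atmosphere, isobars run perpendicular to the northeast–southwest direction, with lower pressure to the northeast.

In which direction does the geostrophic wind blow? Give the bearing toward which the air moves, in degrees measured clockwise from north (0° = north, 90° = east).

The pressure-gradient force points toward the northeast (bearing 045°).
Geostrophic balance: in the Northern Hemisphere the Coriolis force deflects motion to the right, so the geostrophic wind blows 90° to the right of the pressure-gradient force (low pressure on the left).
Rotating 045° by 90° clockwise gives 135° — the wind blows toward the southeast.

135°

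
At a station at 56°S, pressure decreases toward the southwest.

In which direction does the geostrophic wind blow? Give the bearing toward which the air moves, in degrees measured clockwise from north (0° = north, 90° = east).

135°

The pressure-gradient force points toward the southwest (bearing 225°).
Geostrophic balance: in the Southern Hemisphere the Coriolis force deflects motion to the left, so the geostrophic wind blows 90° to the left of the pressure-gradient force (low pressure on the right).
Rotating 225° by 90° counterclockwise gives 135° — the wind blows toward the southeast.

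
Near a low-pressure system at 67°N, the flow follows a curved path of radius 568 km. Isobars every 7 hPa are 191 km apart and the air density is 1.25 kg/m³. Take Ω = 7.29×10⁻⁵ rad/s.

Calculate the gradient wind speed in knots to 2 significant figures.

Coriolis parameter at 67°N:
f = 2Ω sin φ = 2 × 7.29×10⁻⁵ × sin 67° = 1.34×10⁻⁴ s⁻¹
Pressure gradient: |∂P/∂n| = 700 Pa / 191000 m = 3.66×10⁻³ Pa/m
Geostrophic speed: V_g = |∂P/∂n|/(fρ) = 3.66×10⁻³/(1.34×10⁻⁴ × 1.25) = 21.8 m/s
Around a low, centrifugal force acts outward with Coriolis, so pressure-gradient force balances both:
(1/ρ)|∂P/∂n| = fV + V²/R  →  V² + fR·V − fR·V_g = 0
With fR = 1.34×10⁻⁴ × 568×10³ m = 76.2 m/s:
V = [−fR + √((fR)² + 4 fR V_g)]/2 = [−76.2 + √(76.2² + 4×76.2×21.8)]/2 = 17.7 m/s
Subgeostrophic (V < V_g = 21.8 m/s), as expected around a low.
Converting: 17.7 m/s × 1.944 = 34 knots

34 knots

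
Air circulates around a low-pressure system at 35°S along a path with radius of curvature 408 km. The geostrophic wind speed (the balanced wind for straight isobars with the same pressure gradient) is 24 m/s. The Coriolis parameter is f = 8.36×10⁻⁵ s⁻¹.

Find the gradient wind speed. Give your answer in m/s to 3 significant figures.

16.3 m/s

Around a low, centrifugal force acts outward with Coriolis, so pressure-gradient force balances both:
(1/ρ)|∂P/∂n| = fV + V²/R  →  V² + fR·V − fR·V_g = 0
With fR = 8.36×10⁻⁵ × 408×10³ m = 34.1 m/s:
V = [−fR + √((fR)² + 4 fR V_g)]/2 = [−34.1 + √(34.1² + 4×34.1×24)]/2 = 16.3 m/s
Subgeostrophic (V < V_g = 24 m/s), as expected around a low.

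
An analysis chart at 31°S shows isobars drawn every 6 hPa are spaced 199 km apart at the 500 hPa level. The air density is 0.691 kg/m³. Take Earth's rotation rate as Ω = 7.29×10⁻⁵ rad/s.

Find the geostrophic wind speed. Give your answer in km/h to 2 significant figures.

210 km/h

Coriolis parameter at 31°S:
f = 2Ω sin φ = 2 × 7.29×10⁻⁵ × sin 31° = 7.51×10⁻⁵ s⁻¹
Pressure gradient: |∂P/∂n| = 600 Pa / 199000 m = 3.02×10⁻³ Pa/m
Geostrophic balance (pressure-gradient force = Coriolis force):
V_g = (1/(fρ)) |∂P/∂n| = 3.02×10⁻³ / (7.51×10⁻⁵ × 0.691) = 58.1 m/s
Converting: 58.1 m/s × 3.6 = 210 km/h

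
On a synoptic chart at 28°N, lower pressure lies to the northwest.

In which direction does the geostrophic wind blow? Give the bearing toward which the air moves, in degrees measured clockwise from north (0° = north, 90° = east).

045°

The pressure-gradient force points toward the northwest (bearing 315°).
Geostrophic balance: in the Northern Hemisphere the Coriolis force deflects motion to the right, so the geostrophic wind blows 90° to the right of the pressure-gradient force (low pressure on the left).
Rotating 315° by 90° clockwise gives 045° — the wind blows toward the northeast.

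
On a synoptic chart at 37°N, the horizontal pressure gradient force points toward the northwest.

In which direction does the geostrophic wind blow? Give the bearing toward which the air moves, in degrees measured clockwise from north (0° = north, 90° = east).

The pressure-gradient force points toward the northwest (bearing 315°).
Geostrophic balance: in the Northern Hemisphere the Coriolis force deflects motion to the right, so the geostrophic wind blows 90° to the right of the pressure-gradient force (low pressure on the left).
Rotating 315° by 90° clockwise gives 045° — the wind blows toward the northeast.

045°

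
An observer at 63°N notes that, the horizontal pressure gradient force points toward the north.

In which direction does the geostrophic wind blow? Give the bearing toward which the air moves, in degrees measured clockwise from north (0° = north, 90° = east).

090°

The pressure-gradient force points toward the north (bearing 000°).
Geostrophic balance: in the Northern Hemisphere the Coriolis force deflects motion to the right, so the geostrophic wind blows 90° to the right of the pressure-gradient force (low pressure on the left).
Rotating 000° by 90° clockwise gives 090° — the wind blows toward the east.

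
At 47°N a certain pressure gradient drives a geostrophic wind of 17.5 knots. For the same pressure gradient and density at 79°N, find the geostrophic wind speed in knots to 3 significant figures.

With the same pressure gradient and density, V_g ∝ 1/f ∝ 1/sin φ.
V₂ = V₁ · sin φ₁ / sin φ₂ = 17.5 × sin 47° / sin 79°
V₂ = 17.5 × 0.7314/0.9816 = 13.0 knots

13.0 knots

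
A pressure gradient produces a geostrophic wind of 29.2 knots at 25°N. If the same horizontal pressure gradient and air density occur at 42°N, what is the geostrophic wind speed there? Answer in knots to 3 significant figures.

With the same pressure gradient and density, V_g ∝ 1/f ∝ 1/sin φ.
V₂ = V₁ · sin φ₁ / sin φ₂ = 29.2 × sin 25° / sin 42°
V₂ = 29.2 × 0.4226/0.6691 = 18.4 knots

18.4 knots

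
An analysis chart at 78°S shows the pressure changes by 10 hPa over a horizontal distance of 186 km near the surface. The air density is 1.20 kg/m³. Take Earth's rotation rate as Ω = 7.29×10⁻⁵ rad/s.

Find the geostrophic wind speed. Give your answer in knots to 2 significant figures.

61 knots

Coriolis parameter at 78°S:
f = 2Ω sin φ = 2 × 7.29×10⁻⁵ × sin 78° = 1.43×10⁻⁴ s⁻¹
Pressure gradient: |∂P/∂n| = 1000 Pa / 186000 m = 5.38×10⁻³ Pa/m
Geostrophic balance (pressure-gradient force = Coriolis force):
V_g = (1/(fρ)) |∂P/∂n| = 5.38×10⁻³ / (1.43×10⁻⁴ × 1.20) = 31.4 m/s
Converting: 31.4 m/s × 1.944 = 61 knots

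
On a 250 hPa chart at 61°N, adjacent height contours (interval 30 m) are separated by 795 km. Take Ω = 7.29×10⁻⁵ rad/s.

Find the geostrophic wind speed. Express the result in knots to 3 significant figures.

Coriolis parameter at 61°N:
f = 2Ω sin φ = 2 × 7.29×10⁻⁵ × sin 61° = 1.28×10⁻⁴ s⁻¹
Height gradient: |∂Z/∂n| = 30 m / 795000 m = 3.77×10⁻⁵
On a pressure surface, geostrophic balance gives V_g = (g/f)|∂Z/∂n|:
V_g = 9.81 × 3.77×10⁻⁵ / 1.28×10⁻⁴ = 2.90 m/s
Converting: 2.90 m/s × 1.944 = 5.64 knots

5.64 knots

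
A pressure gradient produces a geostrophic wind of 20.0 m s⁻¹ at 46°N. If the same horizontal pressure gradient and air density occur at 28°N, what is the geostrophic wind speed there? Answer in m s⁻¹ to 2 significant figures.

With the same pressure gradient and density, V_g ∝ 1/f ∝ 1/sin φ.
V₂ = V₁ · sin φ₁ / sin φ₂ = 20.0 × sin 46° / sin 28°
V₂ = 20.0 × 0.7193/0.4695 = 31 m s⁻¹

31 m s⁻¹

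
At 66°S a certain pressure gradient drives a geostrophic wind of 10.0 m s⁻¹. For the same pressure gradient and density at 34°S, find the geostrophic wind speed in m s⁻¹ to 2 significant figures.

With the same pressure gradient and density, V_g ∝ 1/f ∝ 1/sin φ.
V₂ = V₁ · sin φ₁ / sin φ₂ = 10.0 × sin 66° / sin 34°
V₂ = 10.0 × 0.9135/0.5592 = 16 m s⁻¹

16 m s⁻¹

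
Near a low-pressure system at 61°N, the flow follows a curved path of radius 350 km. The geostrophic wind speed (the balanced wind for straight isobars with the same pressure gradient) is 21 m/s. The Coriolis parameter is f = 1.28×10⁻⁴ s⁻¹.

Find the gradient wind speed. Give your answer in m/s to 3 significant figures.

15.6 m/s

Around a low, centrifugal force acts outward with Coriolis, so pressure-gradient force balances both:
(1/ρ)|∂P/∂n| = fV + V²/R  →  V² + fR·V − fR·V_g = 0
With fR = 1.28×10⁻⁴ × 350×10³ m = 44.8 m/s:
V = [−fR + √((fR)² + 4 fR V_g)]/2 = [−44.8 + √(44.8² + 4×44.8×21)]/2 = 15.6 m/s
Subgeostrophic (V < V_g = 21 m/s), as expected around a low.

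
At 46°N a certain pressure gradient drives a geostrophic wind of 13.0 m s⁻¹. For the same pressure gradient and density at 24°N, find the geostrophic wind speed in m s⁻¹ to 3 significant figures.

23.0 m s⁻¹

With the same pressure gradient and density, V_g ∝ 1/f ∝ 1/sin φ.
V₂ = V₁ · sin φ₁ / sin φ₂ = 13.0 × sin 46° / sin 24°
V₂ = 13.0 × 0.7193/0.4067 = 23.0 m s⁻¹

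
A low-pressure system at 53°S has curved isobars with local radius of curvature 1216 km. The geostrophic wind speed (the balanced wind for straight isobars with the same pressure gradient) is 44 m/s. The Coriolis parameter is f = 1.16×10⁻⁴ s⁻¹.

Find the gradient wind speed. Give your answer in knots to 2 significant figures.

68 knots

Around a low, centrifugal force acts outward with Coriolis, so pressure-gradient force balances both:
(1/ρ)|∂P/∂n| = fV + V²/R  →  V² + fR·V − fR·V_g = 0
With fR = 1.16×10⁻⁴ × 1216×10³ m = 141 m/s:
V = [−fR + √((fR)² + 4 fR V_g)]/2 = [−141 + √(141² + 4×141×44)]/2 = 35.2 m/s
Subgeostrophic (V < V_g = 44 m/s), as expected around a low.
Converting: 35.2 m/s × 1.944 = 68 knots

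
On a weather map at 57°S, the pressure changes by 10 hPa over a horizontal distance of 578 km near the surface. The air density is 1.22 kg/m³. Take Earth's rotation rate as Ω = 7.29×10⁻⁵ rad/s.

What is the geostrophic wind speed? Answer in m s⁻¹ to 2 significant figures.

12 m s⁻¹

Coriolis parameter at 57°S:
f = 2Ω sin φ = 2 × 7.29×10⁻⁵ × sin 57° = 1.22×10⁻⁴ s⁻¹
Pressure gradient: |∂P/∂n| = 1000 Pa / 578000 m = 1.73×10⁻³ Pa/m
Geostrophic balance (pressure-gradient force = Coriolis force):
V_g = (1/(fρ)) |∂P/∂n| = 1.73×10⁻³ / (1.22×10⁻⁴ × 1.22) = 11.6 m/s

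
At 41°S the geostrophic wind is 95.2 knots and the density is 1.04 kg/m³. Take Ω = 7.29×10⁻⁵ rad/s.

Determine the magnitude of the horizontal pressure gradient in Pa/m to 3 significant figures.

4.87×10⁻³ Pa/m

Coriolis parameter at 41°S:
f = 2Ω sin φ = 2 × 7.29×10⁻⁵ × sin 41° = 9.57×10⁻⁵ s⁻¹
Wind speed in SI: 95.2 knots = 49.0 m/s
Geostrophic balance rearranged: |∂P/∂n| = f ρ V_g
|∂P/∂n| = 9.57×10⁻⁵ × 1.04 × 49.0 = 4.87×10⁻³ Pa/m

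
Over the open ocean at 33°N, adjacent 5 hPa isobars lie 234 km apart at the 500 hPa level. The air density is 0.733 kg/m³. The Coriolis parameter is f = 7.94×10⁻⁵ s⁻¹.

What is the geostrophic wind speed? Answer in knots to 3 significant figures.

71.4 knots

Pressure gradient: |∂P/∂n| = 500 Pa / 234000 m = 2.14×10⁻³ Pa/m
Geostrophic balance (pressure-gradient force = Coriolis force):
V_g = (1/(fρ)) |∂P/∂n| = 2.14×10⁻³ / (7.94×10⁻⁵ × 0.733) = 36.7 m/s
Converting: 36.7 m/s × 1.944 = 71.4 knots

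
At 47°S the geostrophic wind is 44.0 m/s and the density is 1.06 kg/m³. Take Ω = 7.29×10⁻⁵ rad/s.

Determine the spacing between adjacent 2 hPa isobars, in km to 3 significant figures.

Coriolis parameter at 47°S:
f = 2Ω sin φ = 2 × 7.29×10⁻⁵ × sin 47° = 1.07×10⁻⁴ s⁻¹
Geostrophic balance rearranged: |∂P/∂n| = f ρ V_g
|∂P/∂n| = 1.07×10⁻⁴ × 1.06 × 44.0 = 4.97×10⁻³ Pa/m
Isobar spacing: Δn = ΔP/|∂P/∂n| = 200 Pa / 4.97×10⁻³ Pa/m = 40215 m ≈ 40.2 km

40.2 km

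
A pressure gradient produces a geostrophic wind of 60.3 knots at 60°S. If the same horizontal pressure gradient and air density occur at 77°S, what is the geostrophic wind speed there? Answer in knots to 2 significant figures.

With the same pressure gradient and density, V_g ∝ 1/f ∝ 1/sin φ.
V₂ = V₁ · sin φ₁ / sin φ₂ = 60.3 × sin 60° / sin 77°
V₂ = 60.3 × 0.8660/0.9744 = 54 knots

54 knots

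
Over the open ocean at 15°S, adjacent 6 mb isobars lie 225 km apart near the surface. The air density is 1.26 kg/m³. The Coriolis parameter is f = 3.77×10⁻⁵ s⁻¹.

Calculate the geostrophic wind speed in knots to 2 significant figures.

110 knots

Pressure gradient: |∂P/∂n| = 600 Pa / 225000 m = 2.67×10⁻³ Pa/m
Geostrophic balance (pressure-gradient force = Coriolis force):
V_g = (1/(fρ)) |∂P/∂n| = 2.67×10⁻³ / (3.77×10⁻⁵ × 1.26) = 56.1 m/s
Converting: 56.1 m/s × 1.944 = 110 knots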